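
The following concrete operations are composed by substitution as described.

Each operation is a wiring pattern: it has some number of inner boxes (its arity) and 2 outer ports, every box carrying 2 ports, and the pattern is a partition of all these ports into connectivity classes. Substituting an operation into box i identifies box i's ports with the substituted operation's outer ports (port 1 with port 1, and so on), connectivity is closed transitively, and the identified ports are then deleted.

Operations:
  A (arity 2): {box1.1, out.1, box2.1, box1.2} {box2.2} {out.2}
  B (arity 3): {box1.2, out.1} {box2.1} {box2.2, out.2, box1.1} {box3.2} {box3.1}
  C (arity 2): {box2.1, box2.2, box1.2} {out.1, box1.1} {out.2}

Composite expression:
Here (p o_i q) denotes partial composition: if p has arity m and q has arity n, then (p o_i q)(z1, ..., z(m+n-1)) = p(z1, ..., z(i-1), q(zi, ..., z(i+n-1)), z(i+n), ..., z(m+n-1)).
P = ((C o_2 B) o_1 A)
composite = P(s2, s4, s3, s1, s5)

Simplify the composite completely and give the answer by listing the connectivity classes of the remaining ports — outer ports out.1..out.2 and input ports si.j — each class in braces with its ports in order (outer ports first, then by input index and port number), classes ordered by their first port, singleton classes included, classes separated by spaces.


Substituting into C glues patterns; closure does the rest.
the subtree at A composes to {out.1, s2.1, s2.2, s4.1} {out.2} {s4.2} on (s2, s4); out.j = own outer ports
the subtree at B composes to {out.1, s3.2} {out.2, s1.2, s3.1} {s1.1} {s5.1} {s5.2} on (s3, s1, s5); out.j = own outer ports
the subtree at C composes to {out.1, s2.1, s2.2, s4.1} {out.2} {s1.1} {s1.2, s3.1, s3.2} {s4.2} {s5.1} {s5.2} on (s2, s4, s3, s1, s5); out.j = own outer ports

{out.1, s2.1, s2.2, s4.1} {out.2} {s1.1} {s1.2, s3.1, s3.2} {s4.2} {s5.1} {s5.2}


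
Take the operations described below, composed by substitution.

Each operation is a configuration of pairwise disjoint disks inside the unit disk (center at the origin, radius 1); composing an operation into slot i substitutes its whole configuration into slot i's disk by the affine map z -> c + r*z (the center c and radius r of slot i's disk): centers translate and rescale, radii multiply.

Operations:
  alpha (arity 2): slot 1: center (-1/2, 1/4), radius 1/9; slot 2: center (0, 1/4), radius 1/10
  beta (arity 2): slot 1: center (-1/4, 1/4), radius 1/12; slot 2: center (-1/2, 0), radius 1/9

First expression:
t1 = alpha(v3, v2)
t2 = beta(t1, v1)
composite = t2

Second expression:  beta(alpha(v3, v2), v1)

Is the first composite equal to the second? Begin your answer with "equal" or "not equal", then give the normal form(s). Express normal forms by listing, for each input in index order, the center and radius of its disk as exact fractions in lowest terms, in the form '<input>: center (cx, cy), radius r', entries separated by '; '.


equal; both compose to v1: center (-1/2, 0), radius 1/9; v2: center (-1/4, 13/48), radius 1/120; v3: center (-7/24, 13/48), radius 1/108

The first composite normalizes to v1: center (-1/2, 0), radius 1/9; v2: center (-1/4, 13/48), radius 1/120; v3: center (-7/24, 13/48), radius 1/108
The second composite normalizes to v1: center (-1/2, 0), radius 1/9; v2: center (-1/4, 13/48), radius 1/120; v3: center (-7/24, 13/48), radius 1/108
One common form — equal.


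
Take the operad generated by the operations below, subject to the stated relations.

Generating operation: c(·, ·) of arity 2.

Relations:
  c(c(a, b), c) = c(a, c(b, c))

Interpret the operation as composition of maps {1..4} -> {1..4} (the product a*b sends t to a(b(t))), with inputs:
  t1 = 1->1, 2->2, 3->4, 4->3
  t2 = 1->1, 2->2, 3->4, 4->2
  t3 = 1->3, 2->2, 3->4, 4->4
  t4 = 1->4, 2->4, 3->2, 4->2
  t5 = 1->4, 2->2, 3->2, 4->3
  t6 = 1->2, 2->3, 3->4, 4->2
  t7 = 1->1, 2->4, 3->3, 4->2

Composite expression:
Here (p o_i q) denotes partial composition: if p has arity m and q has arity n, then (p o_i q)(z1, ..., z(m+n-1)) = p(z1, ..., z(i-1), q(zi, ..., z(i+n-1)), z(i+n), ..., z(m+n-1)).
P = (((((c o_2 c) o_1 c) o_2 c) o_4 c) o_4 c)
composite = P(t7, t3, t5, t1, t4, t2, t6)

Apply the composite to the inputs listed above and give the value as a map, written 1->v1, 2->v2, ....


c(t3, t5) = 1->4, 2->2, 3->2, 4->4
c(t7, c(t3, t5)) = 1->2, 2->4, 3->4, 4->2
c(t1, t4) = 1->3, 2->3, 3->2, 4->2
c(c(t1, t4), t2) = 1->3, 2->3, 3->2, 4->3
c(c(c(t1, t4), t2), t6) = 1->3, 2->2, 3->3, 4->3
c(c(t7, c(t3, t5)), c(c(c(t1, t4), t2), t6)) = 1->4, 2->4, 3->4, 4->4

1->4, 2->4, 3->4, 4->4


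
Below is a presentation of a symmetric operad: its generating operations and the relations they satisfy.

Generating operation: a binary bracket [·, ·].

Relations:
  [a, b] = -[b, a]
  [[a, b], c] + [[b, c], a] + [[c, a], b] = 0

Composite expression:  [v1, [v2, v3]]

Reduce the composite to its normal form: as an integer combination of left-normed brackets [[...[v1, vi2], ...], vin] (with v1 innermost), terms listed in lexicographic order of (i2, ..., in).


[[v1, v2], v3] - [[v1, v3], v2]


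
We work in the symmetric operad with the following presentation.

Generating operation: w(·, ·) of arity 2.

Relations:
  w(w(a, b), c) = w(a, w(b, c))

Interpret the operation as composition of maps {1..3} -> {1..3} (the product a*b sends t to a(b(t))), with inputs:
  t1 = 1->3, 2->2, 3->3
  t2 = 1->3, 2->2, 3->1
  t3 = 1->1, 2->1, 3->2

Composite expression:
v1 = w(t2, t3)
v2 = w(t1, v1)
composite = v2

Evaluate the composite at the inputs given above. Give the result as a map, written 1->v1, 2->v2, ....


1->3, 2->3, 3->2

w(t2, t3) = 1->3, 2->3, 3->2
w(t1, w(t2, t3)) = 1->3, 2->3, 3->2


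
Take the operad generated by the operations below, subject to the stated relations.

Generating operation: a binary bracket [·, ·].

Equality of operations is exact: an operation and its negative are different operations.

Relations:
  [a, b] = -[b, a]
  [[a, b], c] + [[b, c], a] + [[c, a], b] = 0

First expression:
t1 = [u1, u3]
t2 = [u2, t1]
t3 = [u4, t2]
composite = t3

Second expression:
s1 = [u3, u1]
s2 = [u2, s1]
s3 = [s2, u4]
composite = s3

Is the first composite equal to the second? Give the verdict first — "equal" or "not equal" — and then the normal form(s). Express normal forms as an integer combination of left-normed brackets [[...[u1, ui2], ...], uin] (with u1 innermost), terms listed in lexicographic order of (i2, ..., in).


equal — both sides give [[[u1, u3], u2], u4]


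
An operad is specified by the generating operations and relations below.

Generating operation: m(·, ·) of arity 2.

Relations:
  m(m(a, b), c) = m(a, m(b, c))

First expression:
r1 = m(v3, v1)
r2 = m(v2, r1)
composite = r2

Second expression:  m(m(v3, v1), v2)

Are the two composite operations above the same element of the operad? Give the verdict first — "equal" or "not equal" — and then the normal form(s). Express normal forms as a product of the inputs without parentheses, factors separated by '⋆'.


The first expression, normalized: v2 ⋆ v3 ⋆ v1
The second expression, normalized: v3 ⋆ v1 ⋆ v2
Different reductions; not equal.

not equal; first: v2 ⋆ v3 ⋆ v1; second: v3 ⋆ v1 ⋆ v2


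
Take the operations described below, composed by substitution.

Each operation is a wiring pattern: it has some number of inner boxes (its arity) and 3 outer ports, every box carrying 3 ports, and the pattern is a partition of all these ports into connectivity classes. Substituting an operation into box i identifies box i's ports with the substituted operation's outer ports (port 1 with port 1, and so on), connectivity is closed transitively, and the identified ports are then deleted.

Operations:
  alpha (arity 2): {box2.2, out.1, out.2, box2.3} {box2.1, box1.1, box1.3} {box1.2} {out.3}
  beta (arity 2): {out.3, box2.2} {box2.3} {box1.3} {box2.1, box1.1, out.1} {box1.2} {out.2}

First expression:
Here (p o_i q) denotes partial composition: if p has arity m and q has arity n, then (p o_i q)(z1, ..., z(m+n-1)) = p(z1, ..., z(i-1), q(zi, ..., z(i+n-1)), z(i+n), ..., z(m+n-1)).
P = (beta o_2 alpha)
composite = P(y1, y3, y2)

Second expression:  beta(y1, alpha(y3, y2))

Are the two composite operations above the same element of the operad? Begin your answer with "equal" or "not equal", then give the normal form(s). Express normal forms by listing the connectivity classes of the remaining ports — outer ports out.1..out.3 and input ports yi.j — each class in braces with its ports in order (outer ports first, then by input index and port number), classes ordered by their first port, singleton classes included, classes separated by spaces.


equal — both sides give {out.1, out.3, y1.1, y2.2, y2.3} {out.2} {y1.2} {y1.3} {y2.1, y3.1, y3.3} {y3.2}

The first expression reduces to {out.1, out.3, y1.1, y2.2, y2.3} {out.2} {y1.2} {y1.3} {y2.1, y3.1, y3.3} {y3.2}
The second expression reduces to {out.1, out.3, y1.1, y2.2, y2.3} {out.2} {y1.2} {y1.3} {y2.1, y3.1, y3.3} {y3.2}
The forms coincide; equal.


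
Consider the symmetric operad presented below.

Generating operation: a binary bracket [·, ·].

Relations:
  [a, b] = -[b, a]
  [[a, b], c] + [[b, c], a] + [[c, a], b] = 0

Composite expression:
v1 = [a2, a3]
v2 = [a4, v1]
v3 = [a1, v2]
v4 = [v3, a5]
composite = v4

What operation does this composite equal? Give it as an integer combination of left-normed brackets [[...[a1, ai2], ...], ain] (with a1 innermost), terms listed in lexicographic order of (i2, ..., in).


-[[[[a1, a2], a3], a4], a5] + [[[[a1, a3], a2], a4], a5] + [[[[a1, a4], a2], a3], a5] - [[[[a1, a4], a3], a2], a5]

Left-normed coefficients sit on the a1-initial expansion words.
Composite bracket: [[a1, [a4, [a2, a3]]], a5]
Expanding via [a, b] = ab - ba: 16 signed words (2^4 = 16).
The a1-initial words carry the normal form:
  word a1a2a3a4a5 has sign -1, contributing -[[[[a1, a2], a3], a4], a5]
  word a1a3a2a4a5 has sign +1, contributing +[[[[a1, a3], a2], a4], a5]
  word a1a4a2a3a5 has sign +1, contributing +[[[[a1, a4], a2], a3], a5]
  word a1a4a3a2a5 has sign -1, contributing -[[[[a1, a4], a3], a2], a5]


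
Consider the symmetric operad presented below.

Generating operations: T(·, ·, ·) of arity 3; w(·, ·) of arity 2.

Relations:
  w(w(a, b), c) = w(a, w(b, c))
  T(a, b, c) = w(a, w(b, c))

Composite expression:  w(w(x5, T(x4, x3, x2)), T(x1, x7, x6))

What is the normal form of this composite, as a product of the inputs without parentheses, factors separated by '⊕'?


x5 ⊕ x4 ⊕ x3 ⊕ x2 ⊕ x1 ⊕ x7 ⊕ x6

Associativity of w dissolves the nesting; only the x-input order survives.
T(x4, x3, x2) collapses to x4 ⊕ x3 ⊕ x2
w(x5, T(x4, x3, x2)) collapses to x5 ⊕ x4 ⊕ x3 ⊕ x2
T(x1, x7, x6) collapses to x1 ⊕ x7 ⊕ x6
w(w(x5, T(x4, x3, x2)), T(x1, x7, x6)) collapses to x5 ⊕ x4 ⊕ x3 ⊕ x2 ⊕ x1 ⊕ x7 ⊕ x6


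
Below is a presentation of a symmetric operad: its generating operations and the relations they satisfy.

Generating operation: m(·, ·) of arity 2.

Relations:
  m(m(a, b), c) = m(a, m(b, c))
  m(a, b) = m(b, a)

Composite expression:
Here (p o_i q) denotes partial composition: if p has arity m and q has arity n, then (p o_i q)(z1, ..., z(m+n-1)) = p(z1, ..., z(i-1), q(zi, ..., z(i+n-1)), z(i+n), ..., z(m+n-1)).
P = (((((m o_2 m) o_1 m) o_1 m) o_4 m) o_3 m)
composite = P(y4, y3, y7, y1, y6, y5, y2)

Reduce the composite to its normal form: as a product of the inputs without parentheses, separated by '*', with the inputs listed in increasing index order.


Both nesting and order wash out for m; what remains is which y's occur.
m(y4, y3) linearizes to y4 * y3
m(y7, y1) linearizes to y7 * y1
m(m(y4, y3), m(y7, y1)) linearizes to y4 * y3 * y7 * y1
m(y6, y5) linearizes to y6 * y5
m(m(y6, y5), y2) linearizes to y6 * y5 * y2
m(m(m(y4, y3), m(y7, y1)), m(m(y6, y5), y2)) linearizes to y4 * y3 * y7 * y1 * y6 * y5 * y2
sorting the factors by input index: y1 * y2 * y3 * y4 * y5 * y6 * y7

y1 * y2 * y3 * y4 * y5 * y6 * y7


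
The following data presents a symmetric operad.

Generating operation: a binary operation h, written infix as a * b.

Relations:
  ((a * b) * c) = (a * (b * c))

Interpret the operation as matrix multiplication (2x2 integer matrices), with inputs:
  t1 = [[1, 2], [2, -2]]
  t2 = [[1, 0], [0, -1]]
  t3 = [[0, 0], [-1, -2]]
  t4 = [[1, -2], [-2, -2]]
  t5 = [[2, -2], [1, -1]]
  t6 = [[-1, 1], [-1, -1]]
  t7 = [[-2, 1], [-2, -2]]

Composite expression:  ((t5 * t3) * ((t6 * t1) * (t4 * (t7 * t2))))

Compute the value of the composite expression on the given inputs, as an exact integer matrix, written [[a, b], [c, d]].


(t5 * t3) = [[2, 4], [1, 2]]
(t6 * t1) = [[1, -4], [-3, 0]]
(t7 * t2) = [[-2, -1], [-2, 2]]
(t4 * (t7 * t2)) = [[2, -5], [8, -2]]
((t6 * t1) * (t4 * (t7 * t2))) = [[-30, 3], [-6, 15]]
((t5 * t3) * ((t6 * t1) * (t4 * (t7 * t2)))) = [[-84, 66], [-42, 33]]

[[-84, 66], [-42, 33]]


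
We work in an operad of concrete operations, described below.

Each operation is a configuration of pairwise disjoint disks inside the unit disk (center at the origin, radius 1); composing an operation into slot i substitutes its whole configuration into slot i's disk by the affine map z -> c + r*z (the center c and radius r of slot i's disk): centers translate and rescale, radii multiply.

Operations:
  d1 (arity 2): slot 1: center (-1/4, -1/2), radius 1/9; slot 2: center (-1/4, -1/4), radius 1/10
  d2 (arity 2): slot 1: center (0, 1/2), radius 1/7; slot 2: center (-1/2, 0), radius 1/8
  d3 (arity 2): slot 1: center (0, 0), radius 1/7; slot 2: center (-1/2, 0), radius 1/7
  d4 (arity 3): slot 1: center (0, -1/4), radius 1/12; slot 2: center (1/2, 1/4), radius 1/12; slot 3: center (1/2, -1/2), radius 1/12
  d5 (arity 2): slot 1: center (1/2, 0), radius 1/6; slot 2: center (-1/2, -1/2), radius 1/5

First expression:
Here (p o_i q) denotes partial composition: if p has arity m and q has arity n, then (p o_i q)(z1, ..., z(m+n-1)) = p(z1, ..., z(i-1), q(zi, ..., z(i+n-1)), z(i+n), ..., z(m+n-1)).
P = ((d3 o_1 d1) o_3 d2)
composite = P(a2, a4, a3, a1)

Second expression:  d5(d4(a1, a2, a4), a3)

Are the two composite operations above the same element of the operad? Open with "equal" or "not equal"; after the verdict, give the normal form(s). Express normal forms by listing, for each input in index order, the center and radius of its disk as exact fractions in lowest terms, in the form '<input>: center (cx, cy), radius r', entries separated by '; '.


Reducing the first expression gives a1: center (-4/7, 0), radius 1/56; a2: center (-1/28, -1/14), radius 1/63; a3: center (-1/2, 1/14), radius 1/49; a4: center (-1/28, -1/28), radius 1/70
Reducing the second expression gives a1: center (1/2, -1/24), radius 1/72; a2: center (7/12, 1/24), radius 1/72; a3: center (-1/2, -1/2), radius 1/5; a4: center (7/12, -1/12), radius 1/72
Different reductions; not equal.

not equal — first a1: center (-4/7, 0), radius 1/56; a2: center (-1/28, -1/14), radius 1/63; a3: center (-1/2, 1/14), radius 1/49; a4: center (-1/28, -1/28), radius 1/70, second a1: center (1/2, -1/24), radius 1/72; a2: center (7/12, 1/24), radius 1/72; a3: center (-1/2, -1/2), radius 1/5; a4: center (7/12, -1/12), radius 1/72


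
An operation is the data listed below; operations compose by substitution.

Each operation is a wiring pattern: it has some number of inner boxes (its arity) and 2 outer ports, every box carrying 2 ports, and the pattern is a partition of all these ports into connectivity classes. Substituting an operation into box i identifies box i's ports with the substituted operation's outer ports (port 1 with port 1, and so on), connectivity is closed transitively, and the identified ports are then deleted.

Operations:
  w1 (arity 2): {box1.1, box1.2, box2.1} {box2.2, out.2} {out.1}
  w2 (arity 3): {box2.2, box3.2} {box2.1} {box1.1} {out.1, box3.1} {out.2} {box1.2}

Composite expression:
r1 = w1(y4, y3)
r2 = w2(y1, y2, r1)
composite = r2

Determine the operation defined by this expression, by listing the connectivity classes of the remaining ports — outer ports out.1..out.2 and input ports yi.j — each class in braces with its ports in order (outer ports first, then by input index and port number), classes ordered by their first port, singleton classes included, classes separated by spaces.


{out.1} {out.2} {y1.1} {y1.2} {y2.1} {y2.2, y3.2} {y3.1, y4.1, y4.2}

Connectivity passes through glued w2-boundaries; trace each wire chain.
after w1, the pattern on (y4, y3) reads {out.1} {out.2, y3.2} {y3.1, y4.1, y4.2} (out.j = its outer ports)
after w2, the pattern on (y1, y2, y4, y3) reads {out.1} {out.2} {y1.1} {y1.2} {y2.1} {y2.2, y3.2} {y3.1, y4.1, y4.2} (out.j = its outer ports)


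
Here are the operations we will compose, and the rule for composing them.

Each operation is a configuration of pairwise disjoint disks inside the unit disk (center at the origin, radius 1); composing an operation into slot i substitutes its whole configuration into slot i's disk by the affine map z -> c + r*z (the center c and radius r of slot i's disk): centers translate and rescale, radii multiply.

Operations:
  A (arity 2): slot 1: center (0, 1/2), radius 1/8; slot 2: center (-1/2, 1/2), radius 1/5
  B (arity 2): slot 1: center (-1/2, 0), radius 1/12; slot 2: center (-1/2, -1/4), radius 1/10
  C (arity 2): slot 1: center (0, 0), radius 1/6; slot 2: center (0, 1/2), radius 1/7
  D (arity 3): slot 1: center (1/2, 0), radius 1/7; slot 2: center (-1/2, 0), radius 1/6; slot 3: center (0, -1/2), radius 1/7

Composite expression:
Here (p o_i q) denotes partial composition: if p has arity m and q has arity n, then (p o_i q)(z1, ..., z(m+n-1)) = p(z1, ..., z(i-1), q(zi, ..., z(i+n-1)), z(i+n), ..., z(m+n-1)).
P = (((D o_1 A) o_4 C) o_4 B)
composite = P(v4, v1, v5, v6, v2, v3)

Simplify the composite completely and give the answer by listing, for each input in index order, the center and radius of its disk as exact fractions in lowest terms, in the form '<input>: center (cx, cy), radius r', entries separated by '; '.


Affine substitution under D: radii multiply and v-centers shift.
for v4, the 2-step affine chain lands on center (1/2, 1/14), radius 1/56
for v1, the 2-step affine chain lands on center (3/7, 1/14), radius 1/35
for v5, the 1-step affine chain lands on center (-1/2, 0), radius 1/6
for v6, the 3-step affine chain lands on center (-1/84, -1/2), radius 1/504
for v2, the 3-step affine chain lands on center (-1/84, -85/168), radius 1/420
for v3, the 2-step affine chain lands on center (0, -3/7), radius 1/49

v1: center (3/7, 1/14), radius 1/35; v2: center (-1/84, -85/168), radius 1/420; v3: center (0, -3/7), radius 1/49; v4: center (1/2, 1/14), radius 1/56; v5: center (-1/2, 0), radius 1/6; v6: center (-1/84, -1/2), radius 1/504


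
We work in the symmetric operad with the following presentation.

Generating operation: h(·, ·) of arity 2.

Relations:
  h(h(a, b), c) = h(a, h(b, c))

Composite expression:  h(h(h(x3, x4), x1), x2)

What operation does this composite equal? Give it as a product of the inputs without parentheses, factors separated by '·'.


Under associativity of h, the answer is the x's in reading order.
h(x3, x4) reduces to x3 · x4
h(h(x3, x4), x1) reduces to x3 · x4 · x1
h(h(h(x3, x4), x1), x2) reduces to x3 · x4 · x1 · x2

x3 · x4 · x1 · x2


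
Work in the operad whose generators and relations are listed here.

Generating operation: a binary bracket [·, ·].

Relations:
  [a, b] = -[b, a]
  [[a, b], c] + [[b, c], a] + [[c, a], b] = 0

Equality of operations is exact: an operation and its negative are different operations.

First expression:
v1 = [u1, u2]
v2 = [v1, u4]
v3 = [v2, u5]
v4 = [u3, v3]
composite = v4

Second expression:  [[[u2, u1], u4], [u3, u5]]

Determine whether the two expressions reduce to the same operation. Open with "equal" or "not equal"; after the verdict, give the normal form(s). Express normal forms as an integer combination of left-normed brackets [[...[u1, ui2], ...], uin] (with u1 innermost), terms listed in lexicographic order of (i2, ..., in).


not equal; first: -[[[[u1, u2], u4], u5], u3]; second: -[[[[u1, u2], u4], u3], u5] + [[[[u1, u2], u4], u5], u3]

Reducing the first expression gives -[[[[u1, u2], u4], u5], u3]
Reducing the second expression gives -[[[[u1, u2], u4], u3], u5] + [[[[u1, u2], u4], u5], u3]
No match — not equal.


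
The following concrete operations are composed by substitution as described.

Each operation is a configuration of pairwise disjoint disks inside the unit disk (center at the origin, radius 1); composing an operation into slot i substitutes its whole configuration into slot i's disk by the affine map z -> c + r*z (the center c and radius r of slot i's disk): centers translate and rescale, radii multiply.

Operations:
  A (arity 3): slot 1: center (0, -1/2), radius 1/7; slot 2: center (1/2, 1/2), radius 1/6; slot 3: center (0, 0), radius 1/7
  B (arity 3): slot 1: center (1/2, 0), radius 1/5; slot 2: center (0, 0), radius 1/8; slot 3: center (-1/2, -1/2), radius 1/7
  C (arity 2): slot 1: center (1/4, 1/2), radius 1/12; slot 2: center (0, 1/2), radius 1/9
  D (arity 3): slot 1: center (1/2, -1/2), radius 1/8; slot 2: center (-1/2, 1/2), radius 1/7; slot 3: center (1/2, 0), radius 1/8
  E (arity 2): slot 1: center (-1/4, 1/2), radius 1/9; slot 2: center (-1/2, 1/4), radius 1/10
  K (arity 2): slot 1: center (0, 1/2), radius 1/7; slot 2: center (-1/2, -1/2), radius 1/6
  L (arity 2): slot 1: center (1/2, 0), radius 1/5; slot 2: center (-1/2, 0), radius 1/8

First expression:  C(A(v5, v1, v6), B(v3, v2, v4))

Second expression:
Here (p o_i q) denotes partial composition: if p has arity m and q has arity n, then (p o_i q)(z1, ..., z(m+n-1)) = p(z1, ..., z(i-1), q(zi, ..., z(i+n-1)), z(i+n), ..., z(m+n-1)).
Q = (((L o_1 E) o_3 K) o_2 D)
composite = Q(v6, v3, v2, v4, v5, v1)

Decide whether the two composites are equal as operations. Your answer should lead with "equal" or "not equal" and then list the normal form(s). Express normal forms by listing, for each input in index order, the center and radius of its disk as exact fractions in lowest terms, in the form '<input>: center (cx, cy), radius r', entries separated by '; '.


not equal: they reduce to v1: center (7/24, 13/24), radius 1/72; v2: center (0, 1/2), radius 1/72; v3: center (1/18, 1/2), radius 1/45; v4: center (-1/18, 4/9), radius 1/63; v5: center (1/4, 11/24), radius 1/84; v6: center (1/4, 1/2), radius 1/84 and v1: center (-9/16, -1/16), radius 1/48; v2: center (39/100, 3/50), radius 1/350; v3: center (41/100, 1/25), radius 1/400; v4: center (41/100, 1/20), radius 1/400; v5: center (-1/2, 1/16), radius 1/56; v6: center (9/20, 1/10), radius 1/45

The first composite normalizes to v1: center (7/24, 13/24), radius 1/72; v2: center (0, 1/2), radius 1/72; v3: center (1/18, 1/2), radius 1/45; v4: center (-1/18, 4/9), radius 1/63; v5: center (1/4, 11/24), radius 1/84; v6: center (1/4, 1/2), radius 1/84
The second composite normalizes to v1: center (-9/16, -1/16), radius 1/48; v2: center (39/100, 3/50), radius 1/350; v3: center (41/100, 1/25), radius 1/400; v4: center (41/100, 1/20), radius 1/400; v5: center (-1/2, 1/16), radius 1/56; v6: center (9/20, 1/10), radius 1/45
No match — not equal.


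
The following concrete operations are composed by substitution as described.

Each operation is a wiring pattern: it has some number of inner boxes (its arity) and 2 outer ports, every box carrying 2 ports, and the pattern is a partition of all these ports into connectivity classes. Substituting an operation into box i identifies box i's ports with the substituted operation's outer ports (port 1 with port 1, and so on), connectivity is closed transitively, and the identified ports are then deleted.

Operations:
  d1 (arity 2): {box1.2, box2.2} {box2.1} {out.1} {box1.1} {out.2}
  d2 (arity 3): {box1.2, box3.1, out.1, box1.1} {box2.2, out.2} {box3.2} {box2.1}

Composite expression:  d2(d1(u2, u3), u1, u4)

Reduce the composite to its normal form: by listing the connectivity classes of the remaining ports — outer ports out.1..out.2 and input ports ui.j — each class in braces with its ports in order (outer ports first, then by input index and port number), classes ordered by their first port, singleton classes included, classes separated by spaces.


{out.1, u4.1} {out.2, u1.2} {u1.1} {u2.1} {u2.2, u3.2} {u3.1} {u4.2}


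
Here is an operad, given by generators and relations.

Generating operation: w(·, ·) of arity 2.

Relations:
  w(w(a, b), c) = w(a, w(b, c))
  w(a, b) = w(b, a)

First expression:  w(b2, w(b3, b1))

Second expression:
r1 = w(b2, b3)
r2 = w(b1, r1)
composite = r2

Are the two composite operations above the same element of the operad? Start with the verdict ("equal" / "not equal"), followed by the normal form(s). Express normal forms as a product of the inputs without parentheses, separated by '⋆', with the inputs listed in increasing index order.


equal: each reduces to b1 ⋆ b2 ⋆ b3


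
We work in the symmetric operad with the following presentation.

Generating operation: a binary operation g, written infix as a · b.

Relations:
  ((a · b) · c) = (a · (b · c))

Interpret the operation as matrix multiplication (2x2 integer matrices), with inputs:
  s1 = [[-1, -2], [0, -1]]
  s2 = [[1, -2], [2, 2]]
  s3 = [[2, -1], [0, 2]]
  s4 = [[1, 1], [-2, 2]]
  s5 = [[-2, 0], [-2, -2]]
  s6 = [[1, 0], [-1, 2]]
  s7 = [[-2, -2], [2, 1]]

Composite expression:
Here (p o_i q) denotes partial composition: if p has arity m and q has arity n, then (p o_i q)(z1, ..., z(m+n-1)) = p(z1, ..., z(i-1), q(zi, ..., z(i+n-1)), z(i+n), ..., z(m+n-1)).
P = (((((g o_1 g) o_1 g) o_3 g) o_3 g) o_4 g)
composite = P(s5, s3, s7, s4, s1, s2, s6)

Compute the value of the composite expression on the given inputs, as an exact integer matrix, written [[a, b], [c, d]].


[[24, -96], [24, -32]]

(s5 · s3) = [[-4, 2], [-4, -2]]
(s4 · s1) = [[-1, -3], [2, 2]]
(s7 · (s4 · s1)) = [[-2, 2], [0, -4]]
((s7 · (s4 · s1)) · s2) = [[2, 8], [-8, -8]]
((s5 · s3) · ((s7 · (s4 · s1)) · s2)) = [[-24, -48], [8, -16]]
(((s5 · s3) · ((s7 · (s4 · s1)) · s2)) · s6) = [[24, -96], [24, -32]]


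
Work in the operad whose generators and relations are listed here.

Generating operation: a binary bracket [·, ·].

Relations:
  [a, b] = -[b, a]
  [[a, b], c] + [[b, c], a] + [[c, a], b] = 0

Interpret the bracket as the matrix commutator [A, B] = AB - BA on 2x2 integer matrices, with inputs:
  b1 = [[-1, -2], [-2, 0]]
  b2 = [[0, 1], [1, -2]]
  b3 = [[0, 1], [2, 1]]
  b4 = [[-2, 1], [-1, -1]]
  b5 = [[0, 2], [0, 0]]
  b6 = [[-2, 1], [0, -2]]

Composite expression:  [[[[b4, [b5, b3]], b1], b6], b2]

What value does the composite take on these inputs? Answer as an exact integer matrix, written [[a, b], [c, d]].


[b5, b3] = [[4, 2], [0, -4]]
[b4, [b5, b3]] = [[2, -10], [-8, -2]]
[[b4, [b5, b3]], b1] = [[4, -18], [16, -4]]
[[[b4, [b5, b3]], b1], b6] = [[-16, 8], [0, 16]]
[[[[b4, [b5, b3]], b1], b6], b2] = [[8, -48], [32, -8]]

[[8, -48], [32, -8]]


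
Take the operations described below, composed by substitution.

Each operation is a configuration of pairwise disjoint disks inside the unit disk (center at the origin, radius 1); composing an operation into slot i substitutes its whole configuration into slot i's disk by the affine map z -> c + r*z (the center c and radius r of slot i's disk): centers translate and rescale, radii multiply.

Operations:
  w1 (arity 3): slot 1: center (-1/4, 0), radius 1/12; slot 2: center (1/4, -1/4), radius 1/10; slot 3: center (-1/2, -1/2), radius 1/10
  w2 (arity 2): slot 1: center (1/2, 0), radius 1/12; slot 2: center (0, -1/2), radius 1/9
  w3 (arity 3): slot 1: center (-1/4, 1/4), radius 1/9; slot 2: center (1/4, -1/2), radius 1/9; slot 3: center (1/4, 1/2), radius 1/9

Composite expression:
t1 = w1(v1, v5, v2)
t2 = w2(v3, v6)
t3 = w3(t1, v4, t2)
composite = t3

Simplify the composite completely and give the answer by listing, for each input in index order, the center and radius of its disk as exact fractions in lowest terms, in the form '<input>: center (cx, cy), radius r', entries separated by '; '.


v1: center (-5/18, 1/4), radius 1/108; v2: center (-11/36, 7/36), radius 1/90; v3: center (11/36, 1/2), radius 1/108; v4: center (1/4, -1/2), radius 1/9; v5: center (-2/9, 2/9), radius 1/90; v6: center (1/4, 4/9), radius 1/81

Each v-disk chains the slot maps above it in w3; radii multiply.
v1: after 2 affine steps, its disk has center (-5/18, 1/4), radius 1/108
v5: after 2 affine steps, its disk has center (-2/9, 2/9), radius 1/90
v2: after 2 affine steps, its disk has center (-11/36, 7/36), radius 1/90
v4: after 1 affine step, its disk has center (1/4, -1/2), radius 1/9
v3: after 2 affine steps, its disk has center (11/36, 1/2), radius 1/108
v6: after 2 affine steps, its disk has center (1/4, 4/9), radius 1/81


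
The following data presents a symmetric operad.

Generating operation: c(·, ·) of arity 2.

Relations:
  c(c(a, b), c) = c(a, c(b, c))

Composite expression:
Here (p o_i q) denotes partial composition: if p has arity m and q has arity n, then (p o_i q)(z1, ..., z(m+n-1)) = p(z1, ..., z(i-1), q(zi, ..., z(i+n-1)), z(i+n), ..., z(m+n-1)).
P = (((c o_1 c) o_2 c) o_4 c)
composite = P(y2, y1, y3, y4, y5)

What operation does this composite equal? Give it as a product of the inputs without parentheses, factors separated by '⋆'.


y2 ⋆ y1 ⋆ y3 ⋆ y4 ⋆ y5


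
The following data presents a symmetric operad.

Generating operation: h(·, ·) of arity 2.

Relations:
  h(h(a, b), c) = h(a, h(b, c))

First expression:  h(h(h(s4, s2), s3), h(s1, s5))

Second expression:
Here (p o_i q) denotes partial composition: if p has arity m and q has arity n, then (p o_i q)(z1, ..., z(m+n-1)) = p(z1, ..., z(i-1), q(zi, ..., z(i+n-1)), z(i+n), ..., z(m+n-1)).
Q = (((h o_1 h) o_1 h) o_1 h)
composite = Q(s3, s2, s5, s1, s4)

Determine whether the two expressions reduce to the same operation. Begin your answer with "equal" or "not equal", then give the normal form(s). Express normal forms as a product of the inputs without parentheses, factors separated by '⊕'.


The first composite normalizes to s4 ⊕ s2 ⊕ s3 ⊕ s1 ⊕ s5
The second composite normalizes to s3 ⊕ s2 ⊕ s5 ⊕ s1 ⊕ s4
Distinct normal forms: not equal.

not equal; first: s4 ⊕ s2 ⊕ s3 ⊕ s1 ⊕ s5; second: s3 ⊕ s2 ⊕ s5 ⊕ s1 ⊕ s4


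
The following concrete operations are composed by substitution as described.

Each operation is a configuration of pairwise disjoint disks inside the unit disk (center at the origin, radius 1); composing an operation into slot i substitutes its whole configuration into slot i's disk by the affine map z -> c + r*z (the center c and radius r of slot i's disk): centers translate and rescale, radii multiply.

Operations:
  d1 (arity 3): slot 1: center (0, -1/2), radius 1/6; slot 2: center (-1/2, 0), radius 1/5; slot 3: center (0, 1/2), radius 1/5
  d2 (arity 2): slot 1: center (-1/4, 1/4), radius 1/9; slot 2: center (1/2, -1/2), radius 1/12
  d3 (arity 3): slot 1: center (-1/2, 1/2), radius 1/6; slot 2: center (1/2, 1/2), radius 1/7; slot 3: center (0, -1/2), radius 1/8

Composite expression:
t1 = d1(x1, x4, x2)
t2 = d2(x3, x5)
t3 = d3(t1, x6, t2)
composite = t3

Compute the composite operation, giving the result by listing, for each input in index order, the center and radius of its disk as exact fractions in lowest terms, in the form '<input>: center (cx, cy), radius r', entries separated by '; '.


x1: center (-1/2, 5/12), radius 1/36; x2: center (-1/2, 7/12), radius 1/30; x3: center (-1/32, -15/32), radius 1/72; x4: center (-7/12, 1/2), radius 1/30; x5: center (1/16, -9/16), radius 1/96; x6: center (1/2, 1/2), radius 1/7

Each x-disk chains the slot maps above it in d3; radii multiply.
x1: after 2 affine steps, its disk has center (-1/2, 5/12), radius 1/36
x4: after 2 affine steps, its disk has center (-7/12, 1/2), radius 1/30
x2: after 2 affine steps, its disk has center (-1/2, 7/12), radius 1/30
x6: after 1 affine step, its disk has center (1/2, 1/2), radius 1/7
x3: after 2 affine steps, its disk has center (-1/32, -15/32), radius 1/72
x5: after 2 affine steps, its disk has center (1/16, -9/16), radius 1/96


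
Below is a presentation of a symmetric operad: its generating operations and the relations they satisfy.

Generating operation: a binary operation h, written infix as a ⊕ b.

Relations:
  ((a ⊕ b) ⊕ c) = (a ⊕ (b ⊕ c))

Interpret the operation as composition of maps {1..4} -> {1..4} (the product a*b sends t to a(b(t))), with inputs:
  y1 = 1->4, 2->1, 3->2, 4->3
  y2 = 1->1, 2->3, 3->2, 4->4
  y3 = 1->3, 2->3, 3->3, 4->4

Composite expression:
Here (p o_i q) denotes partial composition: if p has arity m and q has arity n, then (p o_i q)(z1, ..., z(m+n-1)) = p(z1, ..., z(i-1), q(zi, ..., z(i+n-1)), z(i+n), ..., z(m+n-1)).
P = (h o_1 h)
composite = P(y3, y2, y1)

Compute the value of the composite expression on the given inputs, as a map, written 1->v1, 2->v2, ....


1->4, 2->3, 3->3, 4->3

(y3 ⊕ y2) = 1->3, 2->3, 3->3, 4->4
((y3 ⊕ y2) ⊕ y1) = 1->4, 2->3, 3->3, 4->3


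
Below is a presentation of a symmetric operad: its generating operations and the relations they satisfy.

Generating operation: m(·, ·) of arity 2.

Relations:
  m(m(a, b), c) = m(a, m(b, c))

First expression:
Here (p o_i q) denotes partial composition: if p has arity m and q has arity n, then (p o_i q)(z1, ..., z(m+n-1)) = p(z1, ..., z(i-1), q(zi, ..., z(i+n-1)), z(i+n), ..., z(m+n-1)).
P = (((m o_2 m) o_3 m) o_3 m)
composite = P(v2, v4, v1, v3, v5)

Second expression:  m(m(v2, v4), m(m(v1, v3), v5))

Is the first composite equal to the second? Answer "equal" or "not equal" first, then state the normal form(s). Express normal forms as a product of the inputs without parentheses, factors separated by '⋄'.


equal — both sides give v2 ⋄ v4 ⋄ v1 ⋄ v3 ⋄ v5


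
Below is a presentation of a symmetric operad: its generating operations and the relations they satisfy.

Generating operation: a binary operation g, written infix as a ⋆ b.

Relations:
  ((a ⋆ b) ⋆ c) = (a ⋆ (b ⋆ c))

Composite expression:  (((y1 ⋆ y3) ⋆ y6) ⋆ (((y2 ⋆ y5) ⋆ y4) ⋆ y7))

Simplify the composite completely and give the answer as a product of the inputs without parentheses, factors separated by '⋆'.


y1 ⋆ y3 ⋆ y6 ⋆ y2 ⋆ y5 ⋆ y4 ⋆ y7

Every regrouping of g is equal, so read the y-inputs in written order.
(y1 ⋆ y3) reduces to y1 ⋆ y3
((y1 ⋆ y3) ⋆ y6) reduces to y1 ⋆ y3 ⋆ y6
(y2 ⋆ y5) reduces to y2 ⋆ y5
((y2 ⋆ y5) ⋆ y4) reduces to y2 ⋆ y5 ⋆ y4
(((y2 ⋆ y5) ⋆ y4) ⋆ y7) reduces to y2 ⋆ y5 ⋆ y4 ⋆ y7
(((y1 ⋆ y3) ⋆ y6) ⋆ (((y2 ⋆ y5) ⋆ y4) ⋆ y7)) reduces to y1 ⋆ y3 ⋆ y6 ⋆ y2 ⋆ y5 ⋆ y4 ⋆ y7


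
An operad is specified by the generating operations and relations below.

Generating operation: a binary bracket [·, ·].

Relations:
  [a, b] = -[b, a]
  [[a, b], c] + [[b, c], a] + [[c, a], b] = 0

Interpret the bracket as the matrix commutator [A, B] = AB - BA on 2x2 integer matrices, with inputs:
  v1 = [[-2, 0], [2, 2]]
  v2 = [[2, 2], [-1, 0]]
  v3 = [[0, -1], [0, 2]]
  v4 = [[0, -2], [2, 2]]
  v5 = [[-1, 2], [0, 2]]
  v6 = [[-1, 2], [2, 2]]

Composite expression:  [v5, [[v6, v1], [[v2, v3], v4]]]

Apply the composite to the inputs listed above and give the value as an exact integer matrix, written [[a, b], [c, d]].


[[-64, 128], [-96, 64]]

[v6, v1] = [[4, 8], [-2, -4]]
[v2, v3] = [[-1, 2], [2, 1]]
[[v2, v3], v4] = [[8, 8], [0, -8]]
[[v6, v1], [[v2, v3], v4]] = [[16, -64], [-32, -16]]
[v5, [[v6, v1], [[v2, v3], v4]]] = [[-64, 128], [-96, 64]]


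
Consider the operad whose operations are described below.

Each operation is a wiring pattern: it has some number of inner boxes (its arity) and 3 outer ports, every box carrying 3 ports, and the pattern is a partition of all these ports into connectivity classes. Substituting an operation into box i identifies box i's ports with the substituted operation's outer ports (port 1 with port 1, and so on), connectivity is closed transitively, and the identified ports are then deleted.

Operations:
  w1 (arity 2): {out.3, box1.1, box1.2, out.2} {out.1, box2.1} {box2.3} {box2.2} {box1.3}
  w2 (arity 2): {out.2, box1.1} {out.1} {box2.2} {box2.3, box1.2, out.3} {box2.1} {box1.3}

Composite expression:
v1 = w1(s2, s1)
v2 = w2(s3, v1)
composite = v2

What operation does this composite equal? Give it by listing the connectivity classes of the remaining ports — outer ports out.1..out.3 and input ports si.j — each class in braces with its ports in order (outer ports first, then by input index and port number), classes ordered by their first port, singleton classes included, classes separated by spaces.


{out.1} {out.2, s3.1} {out.3, s2.1, s2.2, s3.2} {s1.1} {s1.2} {s1.3} {s2.3} {s3.3}

Substituting into w2 glues patterns; closure does the rest.
composing w1 on (s2, s1), with out.j its own outer ports: {out.1, s1.1} {out.2, out.3, s2.1, s2.2} {s1.2} {s1.3} {s2.3}
composing w2 on (s3, s2, s1), with out.j its own outer ports: {out.1} {out.2, s3.1} {out.3, s2.1, s2.2, s3.2} {s1.1} {s1.2} {s1.3} {s2.3} {s3.3}


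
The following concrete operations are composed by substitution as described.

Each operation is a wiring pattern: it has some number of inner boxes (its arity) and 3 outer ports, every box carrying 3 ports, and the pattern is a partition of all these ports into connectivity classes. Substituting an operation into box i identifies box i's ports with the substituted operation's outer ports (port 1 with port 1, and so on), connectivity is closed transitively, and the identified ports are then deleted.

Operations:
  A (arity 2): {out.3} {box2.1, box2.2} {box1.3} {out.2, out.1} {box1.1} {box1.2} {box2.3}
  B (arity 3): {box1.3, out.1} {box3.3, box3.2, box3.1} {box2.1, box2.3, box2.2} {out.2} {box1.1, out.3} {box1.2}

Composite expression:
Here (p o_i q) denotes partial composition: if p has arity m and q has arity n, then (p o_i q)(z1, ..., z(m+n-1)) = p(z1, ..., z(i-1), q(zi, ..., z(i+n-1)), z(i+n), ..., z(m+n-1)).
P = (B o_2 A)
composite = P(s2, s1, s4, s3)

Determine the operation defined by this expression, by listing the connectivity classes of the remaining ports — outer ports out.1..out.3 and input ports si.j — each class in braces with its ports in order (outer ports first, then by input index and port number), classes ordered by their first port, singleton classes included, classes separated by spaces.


Substituting into B glues patterns; closure does the rest.
through A, on inputs (s1, s4): {out.1, out.2} {out.3} {s1.1} {s1.2} {s1.3} {s4.1, s4.2} {s4.3} (out.j = stage outer ports)
through B, on inputs (s2, s1, s4, s3): {out.1, s2.3} {out.2} {out.3, s2.1} {s1.1} {s1.2} {s1.3} {s2.2} {s3.1, s3.2, s3.3} {s4.1, s4.2} {s4.3} (out.j = stage outer ports)

{out.1, s2.3} {out.2} {out.3, s2.1} {s1.1} {s1.2} {s1.3} {s2.2} {s3.1, s3.2, s3.3} {s4.1, s4.2} {s4.3}


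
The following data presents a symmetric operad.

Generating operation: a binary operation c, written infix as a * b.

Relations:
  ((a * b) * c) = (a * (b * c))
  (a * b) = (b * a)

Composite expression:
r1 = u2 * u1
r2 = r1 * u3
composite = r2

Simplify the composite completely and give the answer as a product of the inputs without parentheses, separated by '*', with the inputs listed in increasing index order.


With c associative and commutative, the u-input set is all that matters.
(u2 * u1) flattens to u2 * u1
((u2 * u1) * u3) flattens to u2 * u1 * u3
the factors in increasing index order: u1 * u2 * u3

u1 * u2 * u3


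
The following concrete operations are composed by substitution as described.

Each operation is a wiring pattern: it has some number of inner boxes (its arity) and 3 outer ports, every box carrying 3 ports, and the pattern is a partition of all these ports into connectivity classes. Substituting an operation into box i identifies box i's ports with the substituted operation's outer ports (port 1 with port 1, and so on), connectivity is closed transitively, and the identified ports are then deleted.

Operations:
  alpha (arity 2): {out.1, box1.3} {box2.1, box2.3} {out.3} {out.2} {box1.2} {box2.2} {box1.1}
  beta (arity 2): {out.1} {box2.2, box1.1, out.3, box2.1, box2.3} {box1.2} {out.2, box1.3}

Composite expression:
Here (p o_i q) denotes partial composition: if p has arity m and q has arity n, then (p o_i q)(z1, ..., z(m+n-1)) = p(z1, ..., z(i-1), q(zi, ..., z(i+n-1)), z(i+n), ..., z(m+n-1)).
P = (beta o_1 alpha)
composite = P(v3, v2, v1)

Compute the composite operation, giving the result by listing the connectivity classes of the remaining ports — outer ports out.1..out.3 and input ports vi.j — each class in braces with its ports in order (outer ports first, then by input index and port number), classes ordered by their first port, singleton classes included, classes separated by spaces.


{out.1} {out.2} {out.3, v1.1, v1.2, v1.3, v3.3} {v2.1, v2.3} {v2.2} {v3.1} {v3.2}

Reachability decides: close wires over beta-identified ports.
composing alpha on (v3, v2), with out.j its own outer ports: {out.1, v3.3} {out.2} {out.3} {v2.1, v2.3} {v2.2} {v3.1} {v3.2}
composing beta on (v3, v2, v1), with out.j its own outer ports: {out.1} {out.2} {out.3, v1.1, v1.2, v1.3, v3.3} {v2.1, v2.3} {v2.2} {v3.1} {v3.2}
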